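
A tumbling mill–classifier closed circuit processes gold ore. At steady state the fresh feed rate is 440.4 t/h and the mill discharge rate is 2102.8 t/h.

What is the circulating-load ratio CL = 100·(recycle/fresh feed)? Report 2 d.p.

Mill node: discharge = fresh + recycle.
R = M − F = 2102.8 − 440.4 = 1662.4 t/h
CL = 100·R/F = 100·1662.4/440.4 = 377.48 %

CL = 377.48 %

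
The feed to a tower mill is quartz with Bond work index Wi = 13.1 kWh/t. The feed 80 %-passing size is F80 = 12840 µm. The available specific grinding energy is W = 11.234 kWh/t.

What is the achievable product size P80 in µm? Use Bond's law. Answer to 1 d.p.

P80 = 111.8 µm

W = 10·Wi·[P80^(−½) − F80^(−½)]
⇒ 1/√P80 = W/(10·Wi) + 1/√F80
  = 11.2340/(10·13.1) + 1/√12840 = 0.085756 + 0.008825 = 0.094581
P80 = (1/0.094581)² = 10.5730² = 111.79 µm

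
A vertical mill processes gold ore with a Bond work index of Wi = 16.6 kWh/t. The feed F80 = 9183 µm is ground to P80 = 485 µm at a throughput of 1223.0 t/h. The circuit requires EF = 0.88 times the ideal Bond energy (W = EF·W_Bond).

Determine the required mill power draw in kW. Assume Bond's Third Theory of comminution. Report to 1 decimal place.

W = 10 Wi / √P80 − 10 Wi / √F80
W = 10·16.6·(1/√485 − 1/√9183) = 10·16.6·(0.034972) = 5.8054 kWh/t
W_actual = 0.88 × 5.8054 = 5.1088 kWh/t
Mill draw = 5.1088 × 1223.0 = 6248.0 kW

P = 6248.0 kW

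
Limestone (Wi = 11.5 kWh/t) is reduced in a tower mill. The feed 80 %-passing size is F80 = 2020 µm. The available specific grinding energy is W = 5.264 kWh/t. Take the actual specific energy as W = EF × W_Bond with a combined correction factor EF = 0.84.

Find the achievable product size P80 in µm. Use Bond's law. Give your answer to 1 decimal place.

P80 = 169.8 µm

Bond:  W = 10 Wi (1/√P − 1/√F)
W_Bond = W / EF = 5.264 / 0.84 = 6.2667 kWh/t
⇒ 1/√P80 = W_Bond/(10 Wi) + 1/√F80
  = 6.2667/(10·11.5) + 1/√2020 = 0.054493 + 0.022250 = 0.076742
P80 = (1/0.076742)² = 13.0306² = 169.80 µm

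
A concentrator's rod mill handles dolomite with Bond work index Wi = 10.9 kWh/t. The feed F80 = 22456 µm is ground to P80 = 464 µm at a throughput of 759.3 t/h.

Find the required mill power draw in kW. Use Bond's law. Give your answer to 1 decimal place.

W = 10 Wi (P80^-0.5 − F80^-0.5)
W = 10·10.9·(1/√464 − 1/√22456) = 10·10.9·(0.039751) = 4.3328 kWh/t
P_mill = W·ṁ = 4.3328·759.3 = 3289.9 kW

P = 3289.9 kW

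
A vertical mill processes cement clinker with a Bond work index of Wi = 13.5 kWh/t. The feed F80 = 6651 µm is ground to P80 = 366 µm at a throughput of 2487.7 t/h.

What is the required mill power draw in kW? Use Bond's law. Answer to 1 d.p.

P = 13436.6 kW

Bond:  W = 10 Wi (1/√P − 1/√F)
W = 10·13.5·(1/√366 − 1/√6651) = 10·13.5·(0.040009) = 5.4012 kWh/t
Mill draw = 5.4012 × 2487.7 = 13436.6 kW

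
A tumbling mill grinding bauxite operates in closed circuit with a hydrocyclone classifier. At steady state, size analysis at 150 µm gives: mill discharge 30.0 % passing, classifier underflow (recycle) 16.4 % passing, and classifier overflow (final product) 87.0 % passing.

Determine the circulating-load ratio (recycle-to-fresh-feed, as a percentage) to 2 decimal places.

CL = 419.12 %

Balance %-passing 150 µm (r = R/F):
Fd + Rd = Ru + Fo ⇒ R/F = (o−d)/(d−u)
r = (87.0 − 30.0)/(30.0 − 16.4) = 57.0/13.6 = 4.1912
CL = 100·r = 419.12 %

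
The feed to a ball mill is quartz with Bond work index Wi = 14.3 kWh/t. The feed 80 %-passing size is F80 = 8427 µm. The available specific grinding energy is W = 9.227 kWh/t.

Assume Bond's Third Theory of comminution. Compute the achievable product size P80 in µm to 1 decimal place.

W = 10·Wi·[P80^(−½) − F80^(−½)]
⇒ 1/√P80 = W/(10·Wi) + 1/√F80
  = 9.2270/(10·14.3) + 1/√8427 = 0.064524 + 0.010893 = 0.075418
P80 = (1/0.075418)² = 13.2595² = 175.81 µm

P80 = 175.8 µm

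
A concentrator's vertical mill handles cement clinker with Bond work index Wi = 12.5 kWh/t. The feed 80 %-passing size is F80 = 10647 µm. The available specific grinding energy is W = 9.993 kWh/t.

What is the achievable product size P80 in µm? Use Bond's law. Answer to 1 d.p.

Bond: W = 10·Wi·(1/√P80 − 1/√F80)
P80^-0.5 = F80^-0.5 + W/(10 Wi)
  = 9.9930/(10·12.5) + 1/√10647 = 0.079944 + 0.009691 = 0.089635
P80 = (1/0.089635)² = 11.1563² = 124.46 µm

P80 = 124.5 µm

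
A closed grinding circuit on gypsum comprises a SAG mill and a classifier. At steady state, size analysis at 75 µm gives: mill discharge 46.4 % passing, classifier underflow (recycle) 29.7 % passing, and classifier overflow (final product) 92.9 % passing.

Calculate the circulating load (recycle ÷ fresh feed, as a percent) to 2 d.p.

Balance %-passing 75 µm (r = R/F):
d + r·d = r·u + o → r(d−u) = o−d
r = (92.9 − 46.4)/(46.4 − 29.7) = 46.5/16.7 = 2.7844
CL = 100·r = 278.44 %

CL = 278.44 %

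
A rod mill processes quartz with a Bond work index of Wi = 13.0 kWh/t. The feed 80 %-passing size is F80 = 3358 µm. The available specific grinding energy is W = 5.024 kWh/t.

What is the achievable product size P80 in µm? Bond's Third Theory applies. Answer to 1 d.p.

W = 10 Wi / √P80 − 10 Wi / √F80
P80^-0.5 = F80^-0.5 + W/(10 Wi)
  = 5.0240/(10·13.0) + 1/√3358 = 0.038646 + 0.017257 = 0.055903
P80 = (1/0.055903)² = 17.8882² = 319.99 µm

P80 = 320.0 µm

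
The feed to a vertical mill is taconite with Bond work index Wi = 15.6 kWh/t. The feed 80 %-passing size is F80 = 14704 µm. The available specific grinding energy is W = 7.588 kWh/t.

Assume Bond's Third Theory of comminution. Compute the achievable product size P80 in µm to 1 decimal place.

Bond:  W = 10 Wi (1/√P − 1/√F)
⇒ 1/√P80 = W/(10 Wi) + 1/√F80
  = 7.5880/(10·15.6) + 1/√14704 = 0.048641 + 0.008247 = 0.056888
P80 = (1/0.056888)² = 17.5785² = 309.00 µm

P80 = 309.0 µm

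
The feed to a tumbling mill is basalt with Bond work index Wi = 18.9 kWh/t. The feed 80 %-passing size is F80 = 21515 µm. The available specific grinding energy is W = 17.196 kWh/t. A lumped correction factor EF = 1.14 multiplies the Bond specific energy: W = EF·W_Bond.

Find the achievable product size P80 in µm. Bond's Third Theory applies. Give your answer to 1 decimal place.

P80 = 133.3 µm

W = 10·Wi·(P80^(-½) − F80^(-½))
W_Bond = W / EF = 17.196 / 1.14 = 15.0842 kWh/t
⇒ 1/√P80 = W_Bond/(10·Wi) + 1/√F80
  = 15.0842/(10·18.9) + 1/√21515 = 0.079811 + 0.006818 = 0.086628
P80 = (1/0.086628)² = 11.5436² = 133.25 µm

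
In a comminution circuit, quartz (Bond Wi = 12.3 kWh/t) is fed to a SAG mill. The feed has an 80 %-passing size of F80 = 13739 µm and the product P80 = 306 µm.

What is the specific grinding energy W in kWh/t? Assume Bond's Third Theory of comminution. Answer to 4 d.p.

W = 5.9821 kWh/t

W = 10·Wi·(P80^(-½) − F80^(-½))
1/√306 = 0.057166;  1/√13739 = 0.008531
W = 10·12.3·(0.057166 − 0.008531) = 5.9821 kWh/t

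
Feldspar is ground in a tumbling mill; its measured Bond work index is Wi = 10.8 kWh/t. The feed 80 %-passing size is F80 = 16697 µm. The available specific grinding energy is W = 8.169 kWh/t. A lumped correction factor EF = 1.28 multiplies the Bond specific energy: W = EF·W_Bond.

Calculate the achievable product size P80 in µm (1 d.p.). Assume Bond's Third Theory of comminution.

P80 = 223.9 µm

W = 10 Wi (1/√P80 − 1/√F80)  [Bond]
W_Bond = W / EF = 8.169 / 1.28 = 6.3820 kWh/t
⇒ 1/√P80 = W_Bond/(10 Wi) + 1/√F80
  = 6.3820/(10·10.8) + 1/√16697 = 0.059093 + 0.007739 = 0.066832
P80 = (1/0.066832)² = 14.9629² = 223.89 µm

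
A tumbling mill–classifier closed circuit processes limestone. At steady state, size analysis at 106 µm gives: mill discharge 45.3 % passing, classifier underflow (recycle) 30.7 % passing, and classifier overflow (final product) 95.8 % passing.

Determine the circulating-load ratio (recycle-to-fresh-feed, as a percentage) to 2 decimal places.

CL = 345.89 %

Balance %-passing 106 µm (r = R/F):
(1+r)d = ru + o → r = (o−d)/(d−u)
r = (95.8 − 45.3)/(45.3 − 30.7) = 50.5/14.6 = 3.4589
CL = 100·r = 345.89 %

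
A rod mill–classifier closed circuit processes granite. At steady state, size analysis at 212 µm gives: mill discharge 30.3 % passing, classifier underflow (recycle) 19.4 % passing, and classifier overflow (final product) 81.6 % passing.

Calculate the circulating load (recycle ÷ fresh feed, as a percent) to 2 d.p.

Two-product formula at 212 µm:
r = (o − d)/(d − u)
r = (81.6 − 30.3)/(30.3 − 19.4) = 51.3/10.9 = 4.7064
CL = 100·r = 470.64 %

CL = 470.64 %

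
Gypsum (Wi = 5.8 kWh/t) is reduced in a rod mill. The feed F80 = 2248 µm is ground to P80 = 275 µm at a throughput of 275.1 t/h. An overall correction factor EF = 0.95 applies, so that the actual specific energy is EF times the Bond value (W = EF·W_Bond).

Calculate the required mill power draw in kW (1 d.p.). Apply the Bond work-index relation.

P = 594.4 kW

Bond: W = 10·Wi·(1/√P80 − 1/√F80)
W = 10·5.8·(1/√275 − 1/√2248) = 10·5.8·(0.039211) = 2.2742 kWh/t
Corrected W = EF·W_Bond = 0.95·2.2742 = 2.1605 kWh/t
P_mill = W·ṁ = 2.1605·275.1 = 594.4 kW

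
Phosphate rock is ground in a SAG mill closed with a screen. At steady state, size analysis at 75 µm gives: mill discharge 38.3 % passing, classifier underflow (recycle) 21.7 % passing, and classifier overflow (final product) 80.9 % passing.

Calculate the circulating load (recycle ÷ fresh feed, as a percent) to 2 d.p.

Two-product formula at 75 µm:
r = (o − d)/(d − u)
r = (80.9 − 38.3)/(38.3 − 21.7) = 42.6/16.6 = 2.5663
CL = 100·r = 256.63 %

CL = 256.63 %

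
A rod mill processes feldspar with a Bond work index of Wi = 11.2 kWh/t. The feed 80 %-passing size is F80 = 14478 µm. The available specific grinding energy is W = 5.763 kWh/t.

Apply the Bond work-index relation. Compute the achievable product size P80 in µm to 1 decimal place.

P80 = 280.0 µm

W = 10 Wi / √P80 − 10 Wi / √F80
P80^-0.5 = F80^-0.5 + W/(10 Wi)
  = 5.7630/(10·11.2) + 1/√14478 = 0.051455 + 0.008311 = 0.059766
P80 = (1/0.059766)² = 16.7319² = 279.96 µm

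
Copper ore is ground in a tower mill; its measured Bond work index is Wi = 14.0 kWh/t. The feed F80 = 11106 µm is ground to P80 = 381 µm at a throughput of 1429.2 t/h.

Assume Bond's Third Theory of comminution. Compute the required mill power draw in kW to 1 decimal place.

W = 10 Wi (P80^-0.5 − F80^-0.5)
W = 10·14.0·(1/√381 − 1/√11106) = 10·14.0·(0.041743) = 5.8440 kWh/t
P = W·T = 5.8440·1429.2 = 8352.2 kW

P = 8352.2 kW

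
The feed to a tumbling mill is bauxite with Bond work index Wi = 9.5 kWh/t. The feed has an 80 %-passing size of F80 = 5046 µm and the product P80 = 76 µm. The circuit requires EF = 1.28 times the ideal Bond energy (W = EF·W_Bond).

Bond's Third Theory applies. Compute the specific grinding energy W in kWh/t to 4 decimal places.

W = 12.2366 kWh/t

W_Bond = 10·Wi·(1/√P₈₀ − 1/√F₈₀)
1/√76 = 0.114708;  1/√5046 = 0.014078
W = 10·9.5·(0.114708 − 0.014078) = 9.5599 kWh/t
With EF = 1.28: W = 9.5599·1.28 = 12.2366 kWh/t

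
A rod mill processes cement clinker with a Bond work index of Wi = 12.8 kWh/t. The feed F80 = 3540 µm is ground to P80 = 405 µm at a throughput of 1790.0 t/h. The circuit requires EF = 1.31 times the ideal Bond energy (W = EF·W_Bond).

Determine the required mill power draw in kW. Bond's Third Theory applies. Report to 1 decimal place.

P = 9869.8 kW

W = 10 Wi (P80^-0.5 − F80^-0.5)
W = 10·12.8·(1/√405 − 1/√3540) = 10·12.8·(0.032883) = 4.2090 kWh/t
Corrected W = EF·W_Bond = 1.31·4.2090 = 5.5138 kWh/t
P_mill = W·ṁ = 5.5138·1790.0 = 9869.8 kW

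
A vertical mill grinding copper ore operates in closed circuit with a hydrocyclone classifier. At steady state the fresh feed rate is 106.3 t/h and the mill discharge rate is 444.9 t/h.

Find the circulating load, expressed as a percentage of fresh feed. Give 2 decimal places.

CL = 318.53 %

Steady state: M = F + R.
R = M − F = 444.9 − 106.3 = 338.6 t/h
CL = 100·R/F = 100·338.6/106.3 = 318.53 %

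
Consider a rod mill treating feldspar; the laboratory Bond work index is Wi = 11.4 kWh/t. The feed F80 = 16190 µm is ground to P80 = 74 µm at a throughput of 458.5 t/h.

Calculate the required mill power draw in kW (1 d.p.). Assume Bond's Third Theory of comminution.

P = 5665.4 kW

Bond: W = 10·Wi·(1/√P80 − 1/√F80)
W = 10·11.4·(1/√74 − 1/√16190) = 10·11.4·(0.108388) = 12.3563 kWh/t
P_mill = W·ṁ = 12.3563·458.5 = 5665.4 kW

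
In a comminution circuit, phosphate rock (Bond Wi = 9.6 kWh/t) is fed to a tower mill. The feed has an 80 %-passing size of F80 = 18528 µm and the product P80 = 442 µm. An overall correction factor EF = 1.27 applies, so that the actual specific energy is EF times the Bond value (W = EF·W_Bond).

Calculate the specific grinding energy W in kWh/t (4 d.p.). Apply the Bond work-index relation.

W = 4.9034 kWh/t

W = 10·Wi·(P80^(-½) − F80^(-½))
1/√442 = 0.047565;  1/√18528 = 0.007347
W = 10·9.6·(0.047565 − 0.007347) = 3.8610 kWh/t
Corrected W = EF·W_Bond = 1.27·3.8610 = 4.9034 kWh/t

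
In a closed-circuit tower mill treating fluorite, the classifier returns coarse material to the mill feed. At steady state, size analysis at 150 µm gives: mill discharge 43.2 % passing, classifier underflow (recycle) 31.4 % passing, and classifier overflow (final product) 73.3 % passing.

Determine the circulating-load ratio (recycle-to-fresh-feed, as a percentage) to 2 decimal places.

Balance %-passing 150 µm (r = R/F):
(1+r)·d = r·u + o ⇒ r = (o−d)/(d−u)
r = (73.3 − 43.2)/(43.2 − 31.4) = 30.1/11.8 = 2.5508
CL = 100·r = 255.08 %

CL = 255.08 %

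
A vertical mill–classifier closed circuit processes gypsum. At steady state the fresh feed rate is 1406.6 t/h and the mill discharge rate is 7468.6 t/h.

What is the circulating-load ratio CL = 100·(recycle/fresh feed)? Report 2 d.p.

M = F + R at steady state, so:
R = M − F = 7468.6 − 1406.6 = 6062.0 t/h
CL = 100·R/F = 100·6062.0/1406.6 = 430.97 %

CL = 430.97 %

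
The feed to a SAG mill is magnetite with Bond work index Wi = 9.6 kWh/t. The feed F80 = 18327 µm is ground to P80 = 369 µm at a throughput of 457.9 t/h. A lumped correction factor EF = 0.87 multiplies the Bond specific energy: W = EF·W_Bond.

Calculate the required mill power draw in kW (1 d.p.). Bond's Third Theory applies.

W = 10·Wi·[P80^(−½) − F80^(−½)]
W = 10·9.6·(1/√369 − 1/√18327) = 10·9.6·(0.044671) = 4.2884 kWh/t
With EF = 0.87: W = 4.2884·0.87 = 3.7309 kWh/t
Mill draw = 3.7309 × 457.9 = 1708.4 kW

P = 1708.4 kW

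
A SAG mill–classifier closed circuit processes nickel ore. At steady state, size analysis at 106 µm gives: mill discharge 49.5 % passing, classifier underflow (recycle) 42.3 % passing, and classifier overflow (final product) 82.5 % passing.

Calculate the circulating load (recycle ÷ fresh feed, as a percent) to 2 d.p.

Two-product formula at 106 µm:
r = (o − d)/(d − u)
r = (82.5 − 49.5)/(49.5 − 42.3) = 33.0/7.2 = 4.5833
CL = 100·r = 458.33 %

CL = 458.33 %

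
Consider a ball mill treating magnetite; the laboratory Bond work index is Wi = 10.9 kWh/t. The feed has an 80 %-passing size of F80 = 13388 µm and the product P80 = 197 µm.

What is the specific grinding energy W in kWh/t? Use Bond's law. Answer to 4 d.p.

Bond:  W = 10 Wi (1/√P − 1/√F)
1/√197 = 0.071247;  1/√13388 = 0.008643
W = 10·10.9·(0.071247 − 0.008643) = 6.8239 kWh/t

W = 6.8239 kWh/t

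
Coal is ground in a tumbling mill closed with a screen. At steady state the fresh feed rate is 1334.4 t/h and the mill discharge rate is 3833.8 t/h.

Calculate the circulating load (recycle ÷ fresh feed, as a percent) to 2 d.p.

CL = 187.31 %

M = F + R at steady state, so:
R = M − F = 3833.8 − 1334.4 = 2499.4 t/h
CL = 100·R/F = 100·2499.4/1334.4 = 187.31 %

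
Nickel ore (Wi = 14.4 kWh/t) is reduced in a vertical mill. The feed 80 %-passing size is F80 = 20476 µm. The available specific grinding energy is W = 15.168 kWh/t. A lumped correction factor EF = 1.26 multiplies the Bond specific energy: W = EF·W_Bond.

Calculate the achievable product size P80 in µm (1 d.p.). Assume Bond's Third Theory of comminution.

P80 = 121.9 µm

W = 10 Wi / √P80 − 10 Wi / √F80
W_Bond = W / EF = 15.168 / 1.26 = 12.0381 kWh/t
1/√P80 = 1/√F80 + W_Bond/(10·Wi)
  = 12.0381/(10·14.4) + 1/√20476 = 0.083598 + 0.006988 = 0.090586
P80 = (1/0.090586)² = 11.0392² = 121.86 µm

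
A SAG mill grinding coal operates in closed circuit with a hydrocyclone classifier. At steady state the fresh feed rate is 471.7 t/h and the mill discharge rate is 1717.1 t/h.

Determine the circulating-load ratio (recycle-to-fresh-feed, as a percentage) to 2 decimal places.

Discharge = new feed + return, hence
R = M − F = 1717.1 − 471.7 = 1245.4 t/h
CL = 100·R/F = 100·1245.4/471.7 = 264.02 %

CL = 264.02 %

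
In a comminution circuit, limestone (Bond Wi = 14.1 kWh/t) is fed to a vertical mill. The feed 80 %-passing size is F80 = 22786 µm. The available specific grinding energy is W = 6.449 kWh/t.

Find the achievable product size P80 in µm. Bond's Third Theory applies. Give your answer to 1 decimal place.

W = 10·Wi·[P80^(−½) − F80^(−½)]
⇒ 1/√P80 = W/(10 Wi) + 1/√F80
  = 6.4490/(10·14.1) + 1/√22786 = 0.045738 + 0.006625 = 0.052362
P80 = (1/0.052362)² = 19.0977² = 364.72 µm

P80 = 364.7 µm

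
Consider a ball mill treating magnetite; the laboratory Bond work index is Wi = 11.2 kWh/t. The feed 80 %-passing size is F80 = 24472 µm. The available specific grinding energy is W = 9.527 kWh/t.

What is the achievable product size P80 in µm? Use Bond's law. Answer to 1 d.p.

W = 10·Wi·[P80^(−½) − F80^(−½)]
1/√P80 = 1/√F80 + W/(10·Wi)
  = 9.5270/(10·11.2) + 1/√24472 = 0.085062 + 0.006392 = 0.091455
P80 = (1/0.091455)² = 10.9343² = 119.56 µm

P80 = 119.6 µm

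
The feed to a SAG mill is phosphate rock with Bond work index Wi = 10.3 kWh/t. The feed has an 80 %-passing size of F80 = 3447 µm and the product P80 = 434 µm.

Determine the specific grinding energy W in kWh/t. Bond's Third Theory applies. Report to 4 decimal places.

W = 3.1898 kWh/t

W = 10 Wi / √P80 − 10 Wi / √F80
1/√434 = 0.048002;  1/√3447 = 0.017033
W = 10·10.3·(0.048002 − 0.017033) = 3.1898 kWh/t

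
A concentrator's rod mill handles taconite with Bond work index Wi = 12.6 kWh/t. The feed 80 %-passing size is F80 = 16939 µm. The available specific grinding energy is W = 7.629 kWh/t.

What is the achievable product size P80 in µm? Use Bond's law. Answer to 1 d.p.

P80 = 214.8 µm

W = 10 Wi (P80^-0.5 − F80^-0.5)
⇒ 1/√P80 = W/(10 Wi) + 1/√F80
  = 7.6290/(10·12.6) + 1/√16939 = 0.060548 + 0.007683 = 0.068231
P80 = (1/0.068231)² = 14.6561² = 214.80 µm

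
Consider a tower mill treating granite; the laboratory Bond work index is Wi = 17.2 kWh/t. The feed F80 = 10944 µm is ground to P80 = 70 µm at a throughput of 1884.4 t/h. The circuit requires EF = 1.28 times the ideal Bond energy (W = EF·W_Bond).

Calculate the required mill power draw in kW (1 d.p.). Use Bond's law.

W = 10 Wi (1/√P80 − 1/√F80)  [Bond]
W = 10·17.2·(1/√70 − 1/√10944) = 10·17.2·(0.109964) = 18.9138 kWh/t
W_actual = 1.28 × 18.9138 = 24.2096 kWh/t
P = W·T = 24.2096·1884.4 = 45620.7 kW

P = 45620.7 kW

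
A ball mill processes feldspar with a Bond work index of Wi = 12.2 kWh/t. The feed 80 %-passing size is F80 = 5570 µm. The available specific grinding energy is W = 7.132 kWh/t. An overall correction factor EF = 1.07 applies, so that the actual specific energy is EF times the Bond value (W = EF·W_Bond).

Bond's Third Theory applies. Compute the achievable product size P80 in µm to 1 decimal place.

Bond:  W = 10 Wi (1/√P − 1/√F)
W_Bond = W / EF = 7.132 / 1.07 = 6.6654 kWh/t
⇒ 1/√P80 = W_Bond/(10·Wi) + 1/√F80
  = 6.6654/(10·12.2) + 1/√5570 = 0.054635 + 0.013399 = 0.068034
P80 = (1/0.068034)² = 14.6986² = 216.05 µm

P80 = 216.0 µm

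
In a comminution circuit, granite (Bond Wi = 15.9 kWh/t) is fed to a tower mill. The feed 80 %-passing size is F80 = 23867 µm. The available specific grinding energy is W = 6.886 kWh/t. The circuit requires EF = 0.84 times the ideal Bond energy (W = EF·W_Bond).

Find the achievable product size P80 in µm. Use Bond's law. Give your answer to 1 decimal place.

P80 = 297.0 µm

W = 10 Wi (P80^-0.5 − F80^-0.5)
W_Bond = W / EF = 6.886 / 0.84 = 8.1976 kWh/t
1/√P80 = 1/√F80 + W_Bond/(10·Wi)
  = 8.1976/(10·15.9) + 1/√23867 = 0.051557 + 0.006473 = 0.058030
P80 = (1/0.058030)² = 17.2324² = 296.95 µm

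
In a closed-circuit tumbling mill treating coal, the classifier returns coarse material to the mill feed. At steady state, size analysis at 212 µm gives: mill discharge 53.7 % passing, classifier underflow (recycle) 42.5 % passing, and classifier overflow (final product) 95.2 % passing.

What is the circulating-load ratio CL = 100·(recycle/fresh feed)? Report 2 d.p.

Classifier node, passing 212 µm:
(1+r)·d = r·u + o ⇒ r = (o−d)/(d−u)
r = (95.2 − 53.7)/(53.7 − 42.5) = 41.5/11.2 = 3.7054
CL = 100·r = 370.54 %

CL = 370.54 %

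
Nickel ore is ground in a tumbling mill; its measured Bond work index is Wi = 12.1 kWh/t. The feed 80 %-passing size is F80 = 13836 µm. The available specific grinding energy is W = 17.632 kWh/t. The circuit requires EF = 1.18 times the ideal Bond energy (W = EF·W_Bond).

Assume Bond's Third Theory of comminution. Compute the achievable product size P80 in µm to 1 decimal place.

P80 = 57.4 µm

W = 10 Wi (1/√P80 − 1/√F80)  [Bond]
W_Bond = W / EF = 17.632 / 1.18 = 14.9424 kWh/t
P80^(−½) = W_Bond/(10 Wi) + F80^(−½)
  = 14.9424/(10·12.1) + 1/√13836 = 0.123491 + 0.008501 = 0.131992
P80 = (1/0.131992)² = 7.5762² = 57.40 µm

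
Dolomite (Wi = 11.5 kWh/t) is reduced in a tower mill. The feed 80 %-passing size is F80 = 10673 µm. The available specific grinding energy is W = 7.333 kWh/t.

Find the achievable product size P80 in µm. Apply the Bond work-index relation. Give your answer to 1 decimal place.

W = 10 Wi (1/√P80 − 1/√F80)  [Bond]
⇒ 1/√P80 = W/(10·Wi) + 1/√F80
  = 7.3330/(10·11.5) + 1/√10673 = 0.063765 + 0.009680 = 0.073445
P80 = (1/0.073445)² = 13.6157² = 185.39 µm

P80 = 185.4 µm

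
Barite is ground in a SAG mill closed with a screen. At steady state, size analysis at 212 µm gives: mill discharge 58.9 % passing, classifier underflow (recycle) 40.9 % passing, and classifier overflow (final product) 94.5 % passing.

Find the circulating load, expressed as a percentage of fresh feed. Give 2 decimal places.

CL = 197.78 %

Mass balance on the −212 µm fraction:
r = (o − d)/(d − u)
r = (94.5 − 58.9)/(58.9 − 40.9) = 35.6/18.0 = 1.9778
CL = 100·r = 197.78 %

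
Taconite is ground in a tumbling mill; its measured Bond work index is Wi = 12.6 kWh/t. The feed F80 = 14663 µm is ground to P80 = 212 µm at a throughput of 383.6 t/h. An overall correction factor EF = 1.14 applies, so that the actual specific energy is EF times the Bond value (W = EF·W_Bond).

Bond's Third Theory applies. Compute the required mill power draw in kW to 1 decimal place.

W = 10·Wi·[P80^(−½) − F80^(−½)]
W = 10·12.6·(1/√212 − 1/√14663) = 10·12.6·(0.060422) = 7.6132 kWh/t
Corrected W = EF·W_Bond = 1.14·7.6132 = 8.6790 kWh/t
P_mill = W·ṁ = 8.6790·383.6 = 3329.3 kW

P = 3329.3 kW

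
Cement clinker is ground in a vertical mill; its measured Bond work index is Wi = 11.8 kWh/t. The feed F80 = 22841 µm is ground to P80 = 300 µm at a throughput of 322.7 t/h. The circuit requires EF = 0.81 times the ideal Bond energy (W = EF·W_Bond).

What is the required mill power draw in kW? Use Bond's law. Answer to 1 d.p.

P = 1576.7 kW

W_Bond = 10·Wi·(1/√P₈₀ − 1/√F₈₀)
W = 10·11.8·(1/√300 − 1/√22841) = 10·11.8·(0.051118) = 6.0320 kWh/t
W_actual = 0.81 × 6.0320 = 4.8859 kWh/t
Mill draw = 4.8859 × 322.7 = 1576.7 kW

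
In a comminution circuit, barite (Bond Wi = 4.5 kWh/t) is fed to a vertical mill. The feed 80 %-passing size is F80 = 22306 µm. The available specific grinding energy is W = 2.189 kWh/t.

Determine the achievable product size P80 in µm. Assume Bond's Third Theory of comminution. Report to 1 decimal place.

P80 = 326.5 µm

W = 10·Wi·(P80^(-½) − F80^(-½))
P80^(−½) = W/(10 Wi) + F80^(−½)
  = 2.1890/(10·4.5) + 1/√22306 = 0.048644 + 0.006696 = 0.055340
P80 = (1/0.055340)² = 18.0701² = 326.53 µm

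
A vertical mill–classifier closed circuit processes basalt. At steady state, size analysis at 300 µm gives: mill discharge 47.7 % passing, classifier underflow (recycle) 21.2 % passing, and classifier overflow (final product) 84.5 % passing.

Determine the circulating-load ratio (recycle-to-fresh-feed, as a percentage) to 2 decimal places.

Classifier node, passing 300 µm:
r = (o − d)/(d − u)
r = (84.5 − 47.7)/(47.7 − 21.2) = 36.8/26.5 = 1.3887
CL = 100·r = 138.87 %

CL = 138.87 %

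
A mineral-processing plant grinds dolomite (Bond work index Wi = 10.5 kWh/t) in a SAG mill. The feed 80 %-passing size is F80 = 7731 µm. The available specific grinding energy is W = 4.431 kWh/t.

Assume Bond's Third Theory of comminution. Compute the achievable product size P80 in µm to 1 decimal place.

W = 10·Wi·(P80^(-½) − F80^(-½))
⇒ 1/√P80 = W/(10 Wi) + 1/√F80
  = 4.4310/(10·10.5) + 1/√7731 = 0.042200 + 0.011373 = 0.053573
P80 = (1/0.053573)² = 18.6661² = 348.42 µm

P80 = 348.4 µm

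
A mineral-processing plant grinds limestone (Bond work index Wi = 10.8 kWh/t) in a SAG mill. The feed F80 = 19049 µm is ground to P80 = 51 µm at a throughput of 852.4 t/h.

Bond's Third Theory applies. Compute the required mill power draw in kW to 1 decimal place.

Bond: W = 10·Wi·(1/√P80 − 1/√F80)
W = 10·10.8·(1/√51 − 1/√19049) = 10·10.8·(0.132783) = 14.3405 kWh/t
P = W·T = 14.3405·852.4 = 12223.9 kW

P = 12223.9 kW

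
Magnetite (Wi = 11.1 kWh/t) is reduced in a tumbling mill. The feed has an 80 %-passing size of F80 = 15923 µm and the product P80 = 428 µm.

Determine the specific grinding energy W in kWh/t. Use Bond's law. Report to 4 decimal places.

W = 4.4857 kWh/t

W = 10 Wi / √P80 − 10 Wi / √F80
1/√428 = 0.048337;  1/√15923 = 0.007925
W = 10·11.1·(0.048337 − 0.007925) = 4.4857 kWh/t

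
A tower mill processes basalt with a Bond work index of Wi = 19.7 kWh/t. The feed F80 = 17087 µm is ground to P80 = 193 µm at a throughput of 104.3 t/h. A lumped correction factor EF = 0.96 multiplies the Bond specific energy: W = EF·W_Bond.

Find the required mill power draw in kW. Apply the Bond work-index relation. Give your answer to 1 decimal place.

P = 1269.0 kW

W = 10 Wi / √P80 − 10 Wi / √F80
W = 10·19.7·(1/√193 − 1/√17087) = 10·19.7·(0.064331) = 12.6733 kWh/t
W_actual = 0.96 × 12.6733 = 12.1664 kWh/t
Mill draw = 12.1664 × 104.3 = 1269.0 kW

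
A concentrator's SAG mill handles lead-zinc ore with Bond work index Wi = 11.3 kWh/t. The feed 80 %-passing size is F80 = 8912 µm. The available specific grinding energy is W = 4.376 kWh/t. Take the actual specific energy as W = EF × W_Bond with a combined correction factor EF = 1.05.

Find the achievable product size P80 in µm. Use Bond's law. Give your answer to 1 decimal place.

P80 = 443.7 µm

W_Bond = 10·Wi·(1/√P₈₀ − 1/√F₈₀)
W_Bond = W / EF = 4.376 / 1.05 = 4.1676 kWh/t
1/√P80 = 1/√F80 + W_Bond/(10·Wi)
  = 4.1676/(10·11.3) + 1/√8912 = 0.036882 + 0.010593 = 0.047474
P80 = (1/0.047474)² = 21.0640² = 443.69 µm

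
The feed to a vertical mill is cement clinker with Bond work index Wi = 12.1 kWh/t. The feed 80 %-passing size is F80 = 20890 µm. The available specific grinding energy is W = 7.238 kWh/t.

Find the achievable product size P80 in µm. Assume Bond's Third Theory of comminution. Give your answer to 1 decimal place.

P80 = 224.5 µm

W_Bond = 10·Wi·(1/√P₈₀ − 1/√F₈₀)
⇒ 1/√P80 = W/(10·Wi) + 1/√F80
  = 7.2380/(10·12.1) + 1/√20890 = 0.059818 + 0.006919 = 0.066737
P80 = (1/0.066737)² = 14.9842² = 224.53 µm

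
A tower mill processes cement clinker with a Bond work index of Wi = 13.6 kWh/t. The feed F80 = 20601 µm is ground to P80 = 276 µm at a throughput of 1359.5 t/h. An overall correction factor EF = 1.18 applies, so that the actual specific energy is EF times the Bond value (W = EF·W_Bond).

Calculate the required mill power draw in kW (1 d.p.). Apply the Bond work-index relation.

W = 10 Wi (1/√P80 − 1/√F80)  [Bond]
W = 10·13.6·(1/√276 − 1/√20601) = 10·13.6·(0.053226) = 7.2387 kWh/t
W_actual = 1.18 × 7.2387 = 8.5417 kWh/t
Mill draw = 8.5417 × 1359.5 = 11612.4 kW

P = 11612.4 kW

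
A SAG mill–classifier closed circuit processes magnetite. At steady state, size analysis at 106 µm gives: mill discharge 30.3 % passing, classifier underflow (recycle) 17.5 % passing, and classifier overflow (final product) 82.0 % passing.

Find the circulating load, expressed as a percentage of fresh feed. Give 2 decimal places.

Two-product formula at 106 µm:
(1+r)·d = r·u + o ⇒ r = (o−d)/(d−u)
r = (82.0 − 30.3)/(30.3 − 17.5) = 51.7/12.8 = 4.0391
CL = 100·r = 403.91 %

CL = 403.91 %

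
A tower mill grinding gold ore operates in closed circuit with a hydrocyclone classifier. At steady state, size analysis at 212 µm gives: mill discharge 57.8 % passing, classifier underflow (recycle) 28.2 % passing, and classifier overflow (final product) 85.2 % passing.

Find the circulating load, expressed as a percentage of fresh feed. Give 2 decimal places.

Balance %-passing 212 µm (r = R/F):
d + r·d = r·u + o → r(d−u) = o−d
r = (85.2 − 57.8)/(57.8 − 28.2) = 27.4/29.6 = 0.9257
CL = 100·r = 92.57 %

CL = 92.57 %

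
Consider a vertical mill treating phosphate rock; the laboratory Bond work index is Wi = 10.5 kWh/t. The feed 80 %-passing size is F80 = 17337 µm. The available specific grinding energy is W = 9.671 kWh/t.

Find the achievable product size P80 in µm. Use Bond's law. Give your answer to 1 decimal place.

W = 10 Wi (1/√P80 − 1/√F80)  [Bond]
1/√P80 = 1/√F80 + W/(10·Wi)
  = 9.6710/(10·10.5) + 1/√17337 = 0.092105 + 0.007595 = 0.099700
P80 = (1/0.099700)² = 10.0301² = 100.60 µm

P80 = 100.6 µm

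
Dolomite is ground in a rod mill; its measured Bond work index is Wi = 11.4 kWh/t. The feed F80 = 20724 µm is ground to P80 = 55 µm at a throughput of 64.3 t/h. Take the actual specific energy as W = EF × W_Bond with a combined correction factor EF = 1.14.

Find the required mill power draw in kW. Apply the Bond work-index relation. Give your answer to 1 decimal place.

W = 10 Wi (P80^-0.5 − F80^-0.5)
W = 10·11.4·(1/√55 − 1/√20724) = 10·11.4·(0.127894) = 14.5799 kWh/t
With EF = 1.14: W = 14.5799·1.14 = 16.6210 kWh/t
Power = W × throughput = 16.6210 kWh/t × 64.3 t/h = 1068.7 kW

P = 1068.7 kW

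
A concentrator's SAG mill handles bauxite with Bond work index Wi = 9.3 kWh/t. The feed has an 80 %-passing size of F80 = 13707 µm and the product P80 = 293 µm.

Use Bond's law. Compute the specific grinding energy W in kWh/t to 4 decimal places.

W = 4.6388 kWh/t

W = 10 Wi (P80^-0.5 − F80^-0.5)
1/√293 = 0.058421;  1/√13707 = 0.008541
W = 10·9.3·(0.058421 − 0.008541) = 4.6388 kWh/t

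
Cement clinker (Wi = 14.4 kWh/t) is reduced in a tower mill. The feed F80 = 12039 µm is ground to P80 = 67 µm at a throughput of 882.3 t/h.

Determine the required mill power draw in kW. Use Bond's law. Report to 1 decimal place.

W = 10 Wi (1/√P80 − 1/√F80)  [Bond]
W = 10·14.4·(1/√67 − 1/√12039) = 10·14.4·(0.113056) = 16.2800 kWh/t
P_mill = W·ṁ = 16.2800·882.3 = 14363.8 kW

P = 14363.8 kW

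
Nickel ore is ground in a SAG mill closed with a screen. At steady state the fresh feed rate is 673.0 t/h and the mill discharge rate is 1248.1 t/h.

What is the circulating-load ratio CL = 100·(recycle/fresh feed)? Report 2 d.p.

Mill node: discharge = fresh + recycle.
R = M − F = 1248.1 − 673.0 = 575.1 t/h
CL = 100·R/F = 100·575.1/673.0 = 85.45 %

CL = 85.45 %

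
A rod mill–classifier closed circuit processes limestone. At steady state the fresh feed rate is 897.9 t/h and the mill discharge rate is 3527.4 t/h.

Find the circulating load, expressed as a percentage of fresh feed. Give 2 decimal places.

CL = 292.85 %

M = F + R at steady state, so:
R = M − F = 3527.4 − 897.9 = 2629.5 t/h
CL = 100·R/F = 100·2629.5/897.9 = 292.85 %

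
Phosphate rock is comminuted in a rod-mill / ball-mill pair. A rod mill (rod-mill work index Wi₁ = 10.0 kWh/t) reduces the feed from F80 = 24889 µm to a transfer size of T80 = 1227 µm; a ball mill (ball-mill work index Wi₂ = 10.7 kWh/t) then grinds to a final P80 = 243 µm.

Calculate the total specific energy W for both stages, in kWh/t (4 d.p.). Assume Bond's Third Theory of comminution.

W = 6.0304 kWh/t

W = 10 Wi / √P80 − 10 Wi / √F80
Stage 1 (24889→1227 µm, Wi₁=10.0): W₁ = 10·10.0·(0.028548 − 0.006339) = 2.2209 kWh/t
Stage 2 (1227→243 µm, Wi₂=10.7): W₂ = 10·10.7·(0.064150 − 0.028548) = 3.8094 kWh/t
W = W₁ + W₂ = 2.2209 + 3.8094 = 6.0304 kWh/t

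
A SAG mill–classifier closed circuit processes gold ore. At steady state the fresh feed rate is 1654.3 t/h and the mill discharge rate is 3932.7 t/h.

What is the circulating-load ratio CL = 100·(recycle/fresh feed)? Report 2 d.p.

CL = 137.73 %

Mill node: discharge = fresh + recycle.
R = M − F = 3932.7 − 1654.3 = 2278.4 t/h
CL = 100·R/F = 100·2278.4/1654.3 = 137.73 %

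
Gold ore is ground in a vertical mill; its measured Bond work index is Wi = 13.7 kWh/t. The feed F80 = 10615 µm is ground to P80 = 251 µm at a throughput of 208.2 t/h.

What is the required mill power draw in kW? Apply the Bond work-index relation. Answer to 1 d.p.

P = 1523.5 kW

W = 10 Wi (P80^-0.5 − F80^-0.5)
W = 10·13.7·(1/√251 − 1/√10615) = 10·13.7·(0.053413) = 7.3176 kWh/t
Power = W × throughput = 7.3176 kWh/t × 208.2 t/h = 1523.5 kW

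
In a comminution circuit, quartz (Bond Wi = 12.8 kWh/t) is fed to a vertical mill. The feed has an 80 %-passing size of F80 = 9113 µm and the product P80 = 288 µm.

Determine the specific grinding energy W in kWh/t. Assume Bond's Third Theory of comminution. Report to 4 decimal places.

W = 6.2016 kWh/t

W = 10·Wi·(P80^(-½) − F80^(-½))
1/√288 = 0.058926;  1/√9113 = 0.010475
W = 10·12.8·(0.058926 − 0.010475) = 6.2016 kWh/t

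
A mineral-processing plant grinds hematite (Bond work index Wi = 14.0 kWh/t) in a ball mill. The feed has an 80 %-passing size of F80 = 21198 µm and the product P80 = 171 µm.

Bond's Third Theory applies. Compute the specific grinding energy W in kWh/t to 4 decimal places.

W = 9.7445 kWh/t

W_Bond = 10·Wi·(1/√P₈₀ − 1/√F₈₀)
1/√171 = 0.076472;  1/√21198 = 0.006868
W = 10·14.0·(0.076472 − 0.006868) = 9.7445 kWh/t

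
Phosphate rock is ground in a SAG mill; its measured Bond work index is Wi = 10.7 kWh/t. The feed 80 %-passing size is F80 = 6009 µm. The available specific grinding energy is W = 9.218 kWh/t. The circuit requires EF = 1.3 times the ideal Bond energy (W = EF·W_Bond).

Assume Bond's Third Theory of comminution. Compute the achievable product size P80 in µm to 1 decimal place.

P80 = 159.5 µm

W = 10·Wi·(P80^(-½) − F80^(-½))
W_Bond = W / EF = 9.218 / 1.3 = 7.0908 kWh/t
P80^-0.5 = F80^-0.5 + W_Bond/(10 Wi)
  = 7.0908/(10·10.7) + 1/√6009 = 0.066269 + 0.012900 = 0.079169
P80 = (1/0.079169)² = 12.6312² = 159.55 µm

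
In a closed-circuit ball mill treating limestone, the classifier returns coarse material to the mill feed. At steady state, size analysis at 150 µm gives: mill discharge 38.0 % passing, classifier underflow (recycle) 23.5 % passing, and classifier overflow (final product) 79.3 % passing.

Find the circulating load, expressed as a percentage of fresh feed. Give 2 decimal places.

Balance %-passing 150 µm (r = R/F):
(1+r)·d = r·u + o ⇒ r = (o−d)/(d−u)
r = (79.3 − 38.0)/(38.0 − 23.5) = 41.3/14.5 = 2.8483
CL = 100·r = 284.83 %

CL = 284.83 %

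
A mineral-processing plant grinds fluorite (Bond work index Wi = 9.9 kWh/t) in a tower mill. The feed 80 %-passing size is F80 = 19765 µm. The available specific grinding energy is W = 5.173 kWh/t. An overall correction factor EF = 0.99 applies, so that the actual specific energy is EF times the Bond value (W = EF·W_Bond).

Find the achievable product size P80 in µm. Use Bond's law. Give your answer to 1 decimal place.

Bond:  W = 10 Wi (1/√P − 1/√F)
W_Bond = W / EF = 5.173 / 0.99 = 5.2253 kWh/t
P80^(−½) = W_Bond/(10 Wi) + F80^(−½)
  = 5.2253/(10·9.9) + 1/√19765 = 0.052780 + 0.007113 = 0.059893
P80 = (1/0.059893)² = 16.6964² = 278.77 µm

P80 = 278.8 µm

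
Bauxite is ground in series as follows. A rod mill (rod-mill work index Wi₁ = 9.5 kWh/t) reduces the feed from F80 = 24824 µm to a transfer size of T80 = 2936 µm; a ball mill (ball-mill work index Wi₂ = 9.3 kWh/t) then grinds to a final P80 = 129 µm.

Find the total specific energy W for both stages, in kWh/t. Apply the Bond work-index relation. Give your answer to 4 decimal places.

W = 7.6221 kWh/t

Bond:  W = 10 Wi (1/√P − 1/√F)
Stage 1 (24824→2936 µm, Wi₁=9.5): W₁ = 10·9.5·(0.018455 − 0.006347) = 1.1503 kWh/t
Stage 2 (2936→129 µm, Wi₂=9.3): W₂ = 10·9.3·(0.088045 − 0.018455) = 6.4718 kWh/t
W = W₁ + W₂ = 1.1503 + 6.4718 = 7.6221 kWh/t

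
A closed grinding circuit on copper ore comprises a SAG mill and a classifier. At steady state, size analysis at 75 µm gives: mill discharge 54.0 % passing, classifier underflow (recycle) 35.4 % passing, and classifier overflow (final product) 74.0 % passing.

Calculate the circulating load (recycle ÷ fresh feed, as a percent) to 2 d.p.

Let r = R/F. Size balance at 75 µm:
d + r·d = r·u + o → r(d−u) = o−d
r = (74.0 − 54.0)/(54.0 − 35.4) = 20.0/18.6 = 1.0753
CL = 100·r = 107.53 %

CL = 107.53 %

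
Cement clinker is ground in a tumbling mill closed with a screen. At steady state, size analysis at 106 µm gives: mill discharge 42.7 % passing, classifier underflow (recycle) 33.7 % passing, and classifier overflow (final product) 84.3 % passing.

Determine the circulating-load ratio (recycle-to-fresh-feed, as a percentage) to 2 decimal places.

CL = 462.22 %

Balance %-passing 106 µm (r = R/F):
(1+r)·d = r·u + o ⇒ r = (o−d)/(d−u)
r = (84.3 − 42.7)/(42.7 − 33.7) = 41.6/9.0 = 4.6222
CL = 100·r = 462.22 %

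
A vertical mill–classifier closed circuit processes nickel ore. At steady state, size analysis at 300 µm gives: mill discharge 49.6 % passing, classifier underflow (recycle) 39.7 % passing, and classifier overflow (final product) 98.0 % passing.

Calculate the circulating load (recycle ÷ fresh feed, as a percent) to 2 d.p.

Let r = R/F. Size balance at 300 µm:
(1+r)d = ru + o → r = (o−d)/(d−u)
r = (98.0 − 49.6)/(49.6 − 39.7) = 48.4/9.9 = 4.8889
CL = 100·r = 488.89 %

CL = 488.89 %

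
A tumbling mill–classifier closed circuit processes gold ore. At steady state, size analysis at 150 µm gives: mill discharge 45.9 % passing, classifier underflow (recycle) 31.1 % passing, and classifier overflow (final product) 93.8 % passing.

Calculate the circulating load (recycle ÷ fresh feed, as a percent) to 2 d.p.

CL = 323.65 %

Let r = R/F. Size balance at 150 µm:
Fd + Rd = Ru + Fo ⇒ R/F = (o−d)/(d−u)
r = (93.8 − 45.9)/(45.9 − 31.1) = 47.9/14.8 = 3.2365
CL = 100·r = 323.65 %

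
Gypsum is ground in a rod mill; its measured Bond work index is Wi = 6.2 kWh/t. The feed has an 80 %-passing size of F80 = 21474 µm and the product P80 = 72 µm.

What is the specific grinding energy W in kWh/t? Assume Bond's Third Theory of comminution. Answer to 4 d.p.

W = 6.8837 kWh/t

Bond:  W = 10 Wi (1/√P − 1/√F)
1/√72 = 0.117851;  1/√21474 = 0.006824
W = 10·6.2·(0.117851 − 0.006824) = 6.8837 kWh/t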